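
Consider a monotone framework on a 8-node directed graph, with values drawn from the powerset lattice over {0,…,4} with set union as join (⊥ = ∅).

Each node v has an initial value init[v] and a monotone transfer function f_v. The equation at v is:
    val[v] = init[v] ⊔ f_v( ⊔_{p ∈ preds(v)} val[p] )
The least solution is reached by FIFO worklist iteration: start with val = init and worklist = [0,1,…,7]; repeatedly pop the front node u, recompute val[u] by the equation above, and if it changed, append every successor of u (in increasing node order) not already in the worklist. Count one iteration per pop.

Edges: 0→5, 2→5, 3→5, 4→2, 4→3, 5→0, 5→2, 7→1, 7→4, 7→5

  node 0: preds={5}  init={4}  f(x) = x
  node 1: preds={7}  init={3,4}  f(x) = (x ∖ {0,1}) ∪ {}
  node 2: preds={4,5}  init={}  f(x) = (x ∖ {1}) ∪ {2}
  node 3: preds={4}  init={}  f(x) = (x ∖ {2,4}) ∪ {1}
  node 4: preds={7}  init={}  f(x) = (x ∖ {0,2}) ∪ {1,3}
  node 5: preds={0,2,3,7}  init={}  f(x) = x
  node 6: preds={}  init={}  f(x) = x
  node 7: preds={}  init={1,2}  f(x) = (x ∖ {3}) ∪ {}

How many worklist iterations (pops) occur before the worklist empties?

15

Worklist (15 pops):
  #1 pop 0: in={} → {4} (no change)
  #2 pop 1: in={1,2} → {2,3,4} (was {3,4}); enqueue []
  #3 pop 2: in={} → {2} (was {}); enqueue []
  #4 pop 3: in={} → {1} (was {}); enqueue []
  #5 pop 4: in={1,2} → {1,3} (was {}); enqueue [2,3]
  #6 pop 5: in={1,2,4} → {1,2,4} (was {}); enqueue [0]
  #7 pop 6: in={} → {} (no change)
  #8 pop 7: in={} → {1,2} (no change)
  #9 pop 2: in={1,2,3,4} → {2,3,4} (was {2}); enqueue [5]
  #10 pop 3: in={1,3} → {1,3} (was {1}); enqueue []
  #11 pop 0: in={1,2,4} → {1,2,4} (was {4}); enqueue []
  #12 pop 5: in={1,2,3,4} → {1,2,3,4} (was {1,2,4}); enqueue [0,2]
  #13 pop 0: in={1,2,3,4} → {1,2,3,4} (was {1,2,4}); enqueue [5]
  #14 pop 2: in={1,2,3,4} → {2,3,4} (no change)
  #15 pop 5: in={1,2,3,4} → {1,2,3,4} (no change)

Fixpoint:
  val[0] = {1,2,3,4}
  val[1] = {2,3,4}
  val[2] = {2,3,4}
  val[3] = {1,3}
  val[4] = {1,3}
  val[5] = {1,2,3,4}
  val[6] = {}
  val[7] = {1,2}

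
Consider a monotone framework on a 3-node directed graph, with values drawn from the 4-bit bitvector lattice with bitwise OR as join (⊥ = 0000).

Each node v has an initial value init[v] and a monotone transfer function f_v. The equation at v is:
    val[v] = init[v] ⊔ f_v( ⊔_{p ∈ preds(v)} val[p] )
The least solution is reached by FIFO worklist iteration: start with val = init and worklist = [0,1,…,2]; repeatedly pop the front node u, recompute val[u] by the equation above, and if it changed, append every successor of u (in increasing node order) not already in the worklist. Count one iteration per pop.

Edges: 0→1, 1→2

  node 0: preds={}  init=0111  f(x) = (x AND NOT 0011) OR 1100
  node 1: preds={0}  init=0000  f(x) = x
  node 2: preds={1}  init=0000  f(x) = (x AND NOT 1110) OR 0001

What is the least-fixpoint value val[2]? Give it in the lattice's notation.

0001

Iteration log — 3 steps:
  step 1. node 0  ⊔preds=0000  new=1111  old=0111  +wl: 
  step 2. node 1  ⊔preds=1111  new=1111  old=0000  +wl: 
  step 3. node 2  ⊔preds=1111  new=0001  old=0000  +wl: 

Least fixpoint reached:
  node 0: 1111
  node 1: 1111
  node 2: 0001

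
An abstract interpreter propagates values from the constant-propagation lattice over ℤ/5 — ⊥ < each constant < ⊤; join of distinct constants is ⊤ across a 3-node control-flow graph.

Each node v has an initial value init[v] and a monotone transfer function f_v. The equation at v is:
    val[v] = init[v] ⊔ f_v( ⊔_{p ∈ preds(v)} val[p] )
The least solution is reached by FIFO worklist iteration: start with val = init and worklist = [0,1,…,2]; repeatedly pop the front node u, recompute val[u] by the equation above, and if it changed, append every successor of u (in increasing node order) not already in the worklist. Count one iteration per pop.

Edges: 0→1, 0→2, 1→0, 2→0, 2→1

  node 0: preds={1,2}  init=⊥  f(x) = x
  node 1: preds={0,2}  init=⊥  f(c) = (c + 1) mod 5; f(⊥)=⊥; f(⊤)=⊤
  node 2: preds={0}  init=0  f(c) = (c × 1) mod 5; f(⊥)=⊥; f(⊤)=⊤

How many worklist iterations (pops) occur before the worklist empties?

Iteration log — 8 steps:
  step 1. node 0  ⊔preds=0  new=0  old=⊥  +wl: 
  step 2. node 1  ⊔preds=0  new=1  old=⊥  +wl: 0
  step 3. node 2  ⊔preds=0  new=0  stable
  step 4. node 0  ⊔preds=⊤  new=⊤  old=0  +wl: 1,2
  step 5. node 1  ⊔preds=⊤  new=⊤  old=1  +wl: 0
  step 6. node 2  ⊔preds=⊤  new=⊤  old=0  +wl: 1
  step 7. node 0  ⊔preds=⊤  new=⊤  stable
  step 8. node 1  ⊔preds=⊤  new=⊤  stable

Least fixpoint reached:
  node 0: ⊤
  node 1: ⊤
  node 2: ⊤

8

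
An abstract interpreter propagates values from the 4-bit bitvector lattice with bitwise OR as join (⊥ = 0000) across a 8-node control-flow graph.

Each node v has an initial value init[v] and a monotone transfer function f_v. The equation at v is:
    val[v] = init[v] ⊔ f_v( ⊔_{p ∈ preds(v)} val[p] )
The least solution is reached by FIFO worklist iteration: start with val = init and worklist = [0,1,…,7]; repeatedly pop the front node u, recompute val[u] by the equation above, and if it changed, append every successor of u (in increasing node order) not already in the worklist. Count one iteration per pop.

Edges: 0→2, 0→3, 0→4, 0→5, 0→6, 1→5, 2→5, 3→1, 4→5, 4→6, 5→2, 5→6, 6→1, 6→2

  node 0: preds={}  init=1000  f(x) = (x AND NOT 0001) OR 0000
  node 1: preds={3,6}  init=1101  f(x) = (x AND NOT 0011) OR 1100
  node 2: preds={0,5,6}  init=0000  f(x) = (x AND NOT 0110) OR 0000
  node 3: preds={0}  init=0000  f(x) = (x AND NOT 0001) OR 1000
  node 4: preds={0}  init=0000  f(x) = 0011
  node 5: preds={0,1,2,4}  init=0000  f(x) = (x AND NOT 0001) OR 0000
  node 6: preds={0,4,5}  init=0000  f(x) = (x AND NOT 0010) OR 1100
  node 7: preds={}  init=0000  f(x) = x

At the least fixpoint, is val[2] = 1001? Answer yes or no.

Iteration log — 11 steps:
  step 1. node 0  ⊔preds=0000  new=1000  stable
  step 2. node 1  ⊔preds=0000  new=1101  stable
  step 3. node 2  ⊔preds=1000  new=1000  old=0000  +wl: 
  step 4. node 3  ⊔preds=1000  new=1000  old=0000  +wl: 1
  step 5. node 4  ⊔preds=1000  new=0011  old=0000  +wl: 
  step 6. node 5  ⊔preds=1111  new=1110  old=0000  +wl: 2
  step 7. node 6  ⊔preds=1111  new=1101  old=0000  +wl: 
  step 8. node 7  ⊔preds=0000  new=0000  stable
  step 9. node 1  ⊔preds=1101  new=1101  stable
  step 10. node 2  ⊔preds=1111  new=1001  old=1000  +wl: 5
  step 11. node 5  ⊔preds=1111  new=1110  stable

Least fixpoint reached:
  node 0: 1000
  node 1: 1101
  node 2: 1001
  node 3: 1000
  node 4: 0011
  node 5: 1110
  node 6: 1101
  node 7: 0000

yes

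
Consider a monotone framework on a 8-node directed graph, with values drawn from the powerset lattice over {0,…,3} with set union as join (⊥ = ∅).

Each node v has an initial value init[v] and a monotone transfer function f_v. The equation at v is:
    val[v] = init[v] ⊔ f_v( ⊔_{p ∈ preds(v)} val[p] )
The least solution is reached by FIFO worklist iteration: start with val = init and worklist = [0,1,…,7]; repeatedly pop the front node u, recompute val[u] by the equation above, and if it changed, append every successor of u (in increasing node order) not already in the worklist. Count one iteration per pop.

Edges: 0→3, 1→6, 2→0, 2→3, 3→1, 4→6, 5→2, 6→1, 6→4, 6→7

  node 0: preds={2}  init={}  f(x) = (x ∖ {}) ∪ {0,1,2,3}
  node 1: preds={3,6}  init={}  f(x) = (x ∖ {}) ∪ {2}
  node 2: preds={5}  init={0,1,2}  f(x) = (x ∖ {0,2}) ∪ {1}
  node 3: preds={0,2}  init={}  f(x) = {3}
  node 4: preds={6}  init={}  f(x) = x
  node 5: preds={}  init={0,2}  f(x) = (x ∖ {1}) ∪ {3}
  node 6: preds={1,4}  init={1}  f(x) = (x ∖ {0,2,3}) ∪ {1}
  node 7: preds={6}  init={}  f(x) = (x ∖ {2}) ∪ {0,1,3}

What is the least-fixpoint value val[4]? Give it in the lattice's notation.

Worklist (13 pops):
  #1 pop 0: in={0,1,2} → {0,1,2,3} (was {}); enqueue []
  #2 pop 1: in={1} → {1,2} (was {}); enqueue []
  #3 pop 2: in={0,2} → {0,1,2} (no change)
  #4 pop 3: in={0,1,2,3} → {3} (was {}); enqueue [1]
  #5 pop 4: in={1} → {1} (was {}); enqueue []
  #6 pop 5: in={} → {0,2,3} (was {0,2}); enqueue [2]
  #7 pop 6: in={1,2} → {1} (no change)
  #8 pop 7: in={1} → {0,1,3} (was {}); enqueue []
  #9 pop 1: in={1,3} → {1,2,3} (was {1,2}); enqueue [6]
  #10 pop 2: in={0,2,3} → {0,1,2,3} (was {0,1,2}); enqueue [0,3]
  #11 pop 6: in={1,2,3} → {1} (no change)
  #12 pop 0: in={0,1,2,3} → {0,1,2,3} (no change)
  #13 pop 3: in={0,1,2,3} → {3} (no change)

Fixpoint:
  val[0] = {0,1,2,3}
  val[1] = {1,2,3}
  val[2] = {0,1,2,3}
  val[3] = {3}
  val[4] = {1}
  val[5] = {0,2,3}
  val[6] = {1}
  val[7] = {0,1,3}

{1}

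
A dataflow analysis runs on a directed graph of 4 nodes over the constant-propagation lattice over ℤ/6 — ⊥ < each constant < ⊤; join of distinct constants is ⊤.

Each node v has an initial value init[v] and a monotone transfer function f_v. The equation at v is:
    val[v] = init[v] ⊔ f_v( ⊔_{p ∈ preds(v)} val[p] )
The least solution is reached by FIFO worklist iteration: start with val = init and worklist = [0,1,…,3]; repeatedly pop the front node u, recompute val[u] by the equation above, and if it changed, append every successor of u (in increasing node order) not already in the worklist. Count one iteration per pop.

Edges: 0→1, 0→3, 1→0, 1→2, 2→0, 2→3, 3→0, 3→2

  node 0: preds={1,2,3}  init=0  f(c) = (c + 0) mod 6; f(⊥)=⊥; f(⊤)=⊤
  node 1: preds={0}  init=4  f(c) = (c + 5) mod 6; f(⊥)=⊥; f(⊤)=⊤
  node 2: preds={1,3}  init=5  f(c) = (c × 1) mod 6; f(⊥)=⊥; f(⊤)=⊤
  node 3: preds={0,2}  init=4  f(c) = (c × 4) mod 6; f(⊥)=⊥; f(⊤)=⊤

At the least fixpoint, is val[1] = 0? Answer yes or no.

no

Trace (6 dequeues):
  [1] u=0 | in ⊤ | out ⊤ | prev 0 | push {}
  [2] u=1 | in ⊤ | out ⊤ | prev 4 | push {0}
  [3] u=2 | in ⊤ | out ⊤ | prev 5 | push {}
  [4] u=3 | in ⊤ | out ⊤ | prev 4 | push {2}
  [5] u=0 | in ⊤ | out ⊤ | ==
  [6] u=2 | in ⊤ | out ⊤ | ==

Converged values:
  [0] ⊤
  [1] ⊤
  [2] ⊤
  [3] ⊤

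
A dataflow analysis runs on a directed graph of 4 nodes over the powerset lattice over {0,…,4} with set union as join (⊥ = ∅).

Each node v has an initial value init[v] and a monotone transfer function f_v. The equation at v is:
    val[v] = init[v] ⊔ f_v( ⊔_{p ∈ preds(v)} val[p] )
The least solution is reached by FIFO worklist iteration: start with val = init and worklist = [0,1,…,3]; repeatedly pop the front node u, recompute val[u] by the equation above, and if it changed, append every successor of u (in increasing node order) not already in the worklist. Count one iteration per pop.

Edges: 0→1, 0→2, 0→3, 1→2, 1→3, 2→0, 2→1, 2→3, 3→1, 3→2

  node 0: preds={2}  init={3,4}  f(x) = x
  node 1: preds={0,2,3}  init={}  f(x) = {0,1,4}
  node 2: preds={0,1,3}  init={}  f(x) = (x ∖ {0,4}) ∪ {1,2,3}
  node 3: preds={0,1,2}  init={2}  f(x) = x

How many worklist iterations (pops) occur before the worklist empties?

8

Iteration log — 8 steps:
  step 1. node 0  ⊔preds={}  new={3,4}  stable
  step 2. node 1  ⊔preds={2,3,4}  new={0,1,4}  old={}  +wl: 
  step 3. node 2  ⊔preds={0,1,2,3,4}  new={1,2,3}  old={}  +wl: 0,1
  step 4. node 3  ⊔preds={0,1,2,3,4}  new={0,1,2,3,4}  old={2}  +wl: 2
  step 5. node 0  ⊔preds={1,2,3}  new={1,2,3,4}  old={3,4}  +wl: 3
  step 6. node 1  ⊔preds={0,1,2,3,4}  new={0,1,4}  stable
  step 7. node 2  ⊔preds={0,1,2,3,4}  new={1,2,3}  stable
  step 8. node 3  ⊔preds={0,1,2,3,4}  new={0,1,2,3,4}  stable

Least fixpoint reached:
  node 0: {1,2,3,4}
  node 1: {0,1,4}
  node 2: {1,2,3}
  node 3: {0,1,2,3,4}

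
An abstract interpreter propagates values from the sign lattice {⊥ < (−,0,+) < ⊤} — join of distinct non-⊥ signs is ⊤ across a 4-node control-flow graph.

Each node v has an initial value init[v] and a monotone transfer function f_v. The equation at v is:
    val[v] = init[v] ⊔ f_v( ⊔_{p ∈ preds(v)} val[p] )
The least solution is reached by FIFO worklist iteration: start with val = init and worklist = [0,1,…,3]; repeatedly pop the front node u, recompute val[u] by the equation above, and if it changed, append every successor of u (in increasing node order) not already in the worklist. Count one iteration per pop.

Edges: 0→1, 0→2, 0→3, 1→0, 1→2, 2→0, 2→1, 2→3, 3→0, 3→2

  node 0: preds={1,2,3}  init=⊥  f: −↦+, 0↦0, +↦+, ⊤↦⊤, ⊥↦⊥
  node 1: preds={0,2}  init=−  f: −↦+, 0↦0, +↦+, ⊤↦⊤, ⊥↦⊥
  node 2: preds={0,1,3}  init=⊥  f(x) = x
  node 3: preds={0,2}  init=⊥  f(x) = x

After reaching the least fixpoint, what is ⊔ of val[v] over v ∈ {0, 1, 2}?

⊤

Trace (8 dequeues):
  [1] u=0 | in − | out + | prev ⊥ | push {}
  [2] u=1 | in + | out ⊤ | prev − | push {0}
  [3] u=2 | in ⊤ | out ⊤ | prev ⊥ | push {1}
  [4] u=3 | in ⊤ | out ⊤ | prev ⊥ | push {2}
  [5] u=0 | in ⊤ | out ⊤ | prev + | push {3}
  [6] u=1 | in ⊤ | out ⊤ | ==
  [7] u=2 | in ⊤ | out ⊤ | ==
  [8] u=3 | in ⊤ | out ⊤ | ==

Converged values:
  [0] ⊤
  [1] ⊤
  [2] ⊤
  [3] ⊤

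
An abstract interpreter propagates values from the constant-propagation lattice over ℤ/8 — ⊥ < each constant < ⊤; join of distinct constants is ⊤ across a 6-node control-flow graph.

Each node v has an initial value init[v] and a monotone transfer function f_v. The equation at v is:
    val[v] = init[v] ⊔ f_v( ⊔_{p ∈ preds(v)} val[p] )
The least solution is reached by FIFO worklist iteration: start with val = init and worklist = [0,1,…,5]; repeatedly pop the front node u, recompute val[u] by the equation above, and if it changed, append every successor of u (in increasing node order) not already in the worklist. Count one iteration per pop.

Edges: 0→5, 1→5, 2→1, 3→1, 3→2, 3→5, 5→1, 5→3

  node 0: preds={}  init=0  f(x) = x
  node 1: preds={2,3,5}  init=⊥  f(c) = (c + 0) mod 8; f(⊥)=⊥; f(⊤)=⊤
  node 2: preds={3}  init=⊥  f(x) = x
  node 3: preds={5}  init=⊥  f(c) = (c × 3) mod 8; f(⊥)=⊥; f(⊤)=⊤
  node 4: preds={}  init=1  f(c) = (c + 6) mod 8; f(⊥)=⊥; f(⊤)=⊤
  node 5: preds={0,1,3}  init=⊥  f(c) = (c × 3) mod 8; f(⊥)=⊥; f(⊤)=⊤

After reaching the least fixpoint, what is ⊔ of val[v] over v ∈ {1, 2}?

Iteration log — 12 steps:
  step 1. node 0  ⊔preds=⊥  new=0  stable
  step 2. node 1  ⊔preds=⊥  new=⊥  stable
  step 3. node 2  ⊔preds=⊥  new=⊥  stable
  step 4. node 3  ⊔preds=⊥  new=⊥  stable
  step 5. node 4  ⊔preds=⊥  new=1  stable
  step 6. node 5  ⊔preds=0  new=0  old=⊥  +wl: 1,3
  step 7. node 1  ⊔preds=0  new=0  old=⊥  +wl: 5
  step 8. node 3  ⊔preds=0  new=0  old=⊥  +wl: 1,2
  step 9. node 5  ⊔preds=0  new=0  stable
  step 10. node 1  ⊔preds=0  new=0  stable
  step 11. node 2  ⊔preds=0  new=0  old=⊥  +wl: 1
  step 12. node 1  ⊔preds=0  new=0  stable

Least fixpoint reached:
  node 0: 0
  node 1: 0
  node 2: 0
  node 3: 0
  node 4: 1
  node 5: 0

0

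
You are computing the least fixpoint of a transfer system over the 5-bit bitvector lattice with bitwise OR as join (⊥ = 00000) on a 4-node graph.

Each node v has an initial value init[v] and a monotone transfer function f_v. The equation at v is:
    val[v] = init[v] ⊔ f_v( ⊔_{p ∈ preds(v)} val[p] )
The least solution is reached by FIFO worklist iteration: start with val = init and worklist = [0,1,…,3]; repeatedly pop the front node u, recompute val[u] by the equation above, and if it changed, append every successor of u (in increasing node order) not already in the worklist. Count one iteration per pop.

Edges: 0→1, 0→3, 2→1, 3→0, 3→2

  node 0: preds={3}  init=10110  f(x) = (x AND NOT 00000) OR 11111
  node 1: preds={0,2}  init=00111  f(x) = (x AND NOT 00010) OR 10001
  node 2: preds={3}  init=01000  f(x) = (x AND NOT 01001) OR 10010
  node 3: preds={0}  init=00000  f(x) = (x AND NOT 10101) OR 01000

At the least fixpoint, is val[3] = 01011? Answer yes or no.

no

Worklist (7 pops):
  #1 pop 0: in=00000 → 11111 (was 10110); enqueue []
  #2 pop 1: in=11111 → 11111 (was 00111); enqueue []
  #3 pop 2: in=00000 → 11010 (was 01000); enqueue [1]
  #4 pop 3: in=11111 → 01010 (was 00000); enqueue [0,2]
  #5 pop 1: in=11111 → 11111 (no change)
  #6 pop 0: in=01010 → 11111 (no change)
  #7 pop 2: in=01010 → 11010 (no change)

Fixpoint:
  val[0] = 11111
  val[1] = 11111
  val[2] = 11010
  val[3] = 01010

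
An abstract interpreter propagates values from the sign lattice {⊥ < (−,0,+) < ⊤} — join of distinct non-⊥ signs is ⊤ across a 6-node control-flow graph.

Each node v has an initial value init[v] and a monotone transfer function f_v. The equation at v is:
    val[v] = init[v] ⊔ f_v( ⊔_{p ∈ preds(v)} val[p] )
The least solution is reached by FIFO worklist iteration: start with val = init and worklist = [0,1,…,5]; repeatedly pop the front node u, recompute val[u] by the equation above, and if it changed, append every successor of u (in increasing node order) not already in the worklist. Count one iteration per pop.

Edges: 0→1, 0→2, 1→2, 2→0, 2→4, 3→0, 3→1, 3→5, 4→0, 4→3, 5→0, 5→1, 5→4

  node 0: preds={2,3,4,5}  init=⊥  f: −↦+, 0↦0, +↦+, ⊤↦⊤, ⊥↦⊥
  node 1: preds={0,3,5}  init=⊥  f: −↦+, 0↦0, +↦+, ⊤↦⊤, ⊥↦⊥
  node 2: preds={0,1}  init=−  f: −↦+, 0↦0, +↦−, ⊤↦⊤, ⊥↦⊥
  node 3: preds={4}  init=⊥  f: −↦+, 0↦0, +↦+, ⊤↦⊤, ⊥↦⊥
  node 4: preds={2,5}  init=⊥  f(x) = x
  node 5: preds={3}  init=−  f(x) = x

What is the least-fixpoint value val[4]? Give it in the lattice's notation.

⊤

Trace (15 dequeues):
  [1] u=0 | in − | out + | prev ⊥ | push {}
  [2] u=1 | in ⊤ | out ⊤ | prev ⊥ | push {}
  [3] u=2 | in ⊤ | out ⊤ | prev − | push {0}
  [4] u=3 | in ⊥ | out ⊥ | ==
  [5] u=4 | in ⊤ | out ⊤ | prev ⊥ | push {3}
  [6] u=5 | in ⊥ | out − | ==
  [7] u=0 | in ⊤ | out ⊤ | prev + | push {1,2}
  [8] u=3 | in ⊤ | out ⊤ | prev ⊥ | push {0,5}
  [9] u=1 | in ⊤ | out ⊤ | ==
  [10] u=2 | in ⊤ | out ⊤ | ==
  [11] u=0 | in ⊤ | out ⊤ | ==
  [12] u=5 | in ⊤ | out ⊤ | prev − | push {0,1,4}
  [13] u=0 | in ⊤ | out ⊤ | ==
  [14] u=1 | in ⊤ | out ⊤ | ==
  [15] u=4 | in ⊤ | out ⊤ | ==

Converged values:
  [0] ⊤
  [1] ⊤
  [2] ⊤
  [3] ⊤
  [4] ⊤
  [5] ⊤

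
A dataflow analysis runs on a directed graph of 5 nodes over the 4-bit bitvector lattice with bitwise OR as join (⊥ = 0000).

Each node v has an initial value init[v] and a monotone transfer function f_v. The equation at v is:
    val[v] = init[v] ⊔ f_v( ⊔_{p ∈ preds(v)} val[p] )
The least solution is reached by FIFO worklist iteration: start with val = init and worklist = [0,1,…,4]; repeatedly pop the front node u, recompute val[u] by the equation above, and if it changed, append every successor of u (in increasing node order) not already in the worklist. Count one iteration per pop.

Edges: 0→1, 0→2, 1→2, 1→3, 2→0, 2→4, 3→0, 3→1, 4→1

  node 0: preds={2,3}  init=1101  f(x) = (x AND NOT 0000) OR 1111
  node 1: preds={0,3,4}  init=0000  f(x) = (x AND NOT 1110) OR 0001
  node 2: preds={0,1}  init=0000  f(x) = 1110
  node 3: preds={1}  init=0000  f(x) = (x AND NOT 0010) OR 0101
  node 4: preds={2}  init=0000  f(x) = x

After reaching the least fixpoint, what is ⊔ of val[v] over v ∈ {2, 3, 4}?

Trace (7 dequeues):
  [1] u=0 | in 0000 | out 1111 | prev 1101 | push {}
  [2] u=1 | in 1111 | out 0001 | prev 0000 | push {}
  [3] u=2 | in 1111 | out 1110 | prev 0000 | push {0}
  [4] u=3 | in 0001 | out 0101 | prev 0000 | push {1}
  [5] u=4 | in 1110 | out 1110 | prev 0000 | push {}
  [6] u=0 | in 1111 | out 1111 | ==
  [7] u=1 | in 1111 | out 0001 | ==

Converged values:
  [0] 1111
  [1] 0001
  [2] 1110
  [3] 0101
  [4] 1110

1111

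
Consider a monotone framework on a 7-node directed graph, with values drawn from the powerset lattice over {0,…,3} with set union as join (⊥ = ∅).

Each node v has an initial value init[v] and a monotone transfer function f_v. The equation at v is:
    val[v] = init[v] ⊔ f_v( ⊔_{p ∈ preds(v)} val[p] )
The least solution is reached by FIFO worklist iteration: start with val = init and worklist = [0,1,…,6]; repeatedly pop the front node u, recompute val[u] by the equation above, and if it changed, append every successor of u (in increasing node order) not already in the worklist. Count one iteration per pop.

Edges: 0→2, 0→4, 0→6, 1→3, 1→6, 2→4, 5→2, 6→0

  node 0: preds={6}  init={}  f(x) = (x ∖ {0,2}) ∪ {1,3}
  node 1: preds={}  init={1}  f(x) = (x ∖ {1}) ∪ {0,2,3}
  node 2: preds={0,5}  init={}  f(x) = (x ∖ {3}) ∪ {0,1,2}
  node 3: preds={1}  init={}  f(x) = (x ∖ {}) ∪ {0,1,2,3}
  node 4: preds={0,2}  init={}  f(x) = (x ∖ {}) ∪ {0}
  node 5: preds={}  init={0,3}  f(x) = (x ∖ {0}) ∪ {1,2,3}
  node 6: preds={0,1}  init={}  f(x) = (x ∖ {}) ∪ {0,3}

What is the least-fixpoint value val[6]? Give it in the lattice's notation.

Worklist (9 pops):
  #1 pop 0: in={} → {1,3} (was {}); enqueue []
  #2 pop 1: in={} → {0,1,2,3} (was {1}); enqueue []
  #3 pop 2: in={0,1,3} → {0,1,2} (was {}); enqueue []
  #4 pop 3: in={0,1,2,3} → {0,1,2,3} (was {}); enqueue []
  #5 pop 4: in={0,1,2,3} → {0,1,2,3} (was {}); enqueue []
  #6 pop 5: in={} → {0,1,2,3} (was {0,3}); enqueue [2]
  #7 pop 6: in={0,1,2,3} → {0,1,2,3} (was {}); enqueue [0]
  #8 pop 2: in={0,1,2,3} → {0,1,2} (no change)
  #9 pop 0: in={0,1,2,3} → {1,3} (no change)

Fixpoint:
  val[0] = {1,3}
  val[1] = {0,1,2,3}
  val[2] = {0,1,2}
  val[3] = {0,1,2,3}
  val[4] = {0,1,2,3}
  val[5] = {0,1,2,3}
  val[6] = {0,1,2,3}

{0,1,2,3}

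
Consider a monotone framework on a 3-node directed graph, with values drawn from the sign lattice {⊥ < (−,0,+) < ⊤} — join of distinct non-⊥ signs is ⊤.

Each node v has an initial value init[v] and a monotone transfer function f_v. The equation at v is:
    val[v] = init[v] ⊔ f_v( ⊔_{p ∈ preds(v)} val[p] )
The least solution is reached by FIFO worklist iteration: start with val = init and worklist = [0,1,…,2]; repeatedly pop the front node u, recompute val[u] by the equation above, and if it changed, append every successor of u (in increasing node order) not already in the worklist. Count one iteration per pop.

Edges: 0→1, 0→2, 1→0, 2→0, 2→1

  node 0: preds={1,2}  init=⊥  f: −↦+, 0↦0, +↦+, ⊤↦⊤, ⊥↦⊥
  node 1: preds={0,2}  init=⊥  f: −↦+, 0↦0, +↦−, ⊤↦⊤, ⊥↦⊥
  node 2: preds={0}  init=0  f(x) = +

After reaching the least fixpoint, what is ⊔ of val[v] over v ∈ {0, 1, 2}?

Worklist (7 pops):
  #1 pop 0: in=0 → 0 (was ⊥); enqueue []
  #2 pop 1: in=0 → 0 (was ⊥); enqueue [0]
  #3 pop 2: in=0 → ⊤ (was 0); enqueue [1]
  #4 pop 0: in=⊤ → ⊤ (was 0); enqueue [2]
  #5 pop 1: in=⊤ → ⊤ (was 0); enqueue [0]
  #6 pop 2: in=⊤ → ⊤ (no change)
  #7 pop 0: in=⊤ → ⊤ (no change)

Fixpoint:
  val[0] = ⊤
  val[1] = ⊤
  val[2] = ⊤

⊤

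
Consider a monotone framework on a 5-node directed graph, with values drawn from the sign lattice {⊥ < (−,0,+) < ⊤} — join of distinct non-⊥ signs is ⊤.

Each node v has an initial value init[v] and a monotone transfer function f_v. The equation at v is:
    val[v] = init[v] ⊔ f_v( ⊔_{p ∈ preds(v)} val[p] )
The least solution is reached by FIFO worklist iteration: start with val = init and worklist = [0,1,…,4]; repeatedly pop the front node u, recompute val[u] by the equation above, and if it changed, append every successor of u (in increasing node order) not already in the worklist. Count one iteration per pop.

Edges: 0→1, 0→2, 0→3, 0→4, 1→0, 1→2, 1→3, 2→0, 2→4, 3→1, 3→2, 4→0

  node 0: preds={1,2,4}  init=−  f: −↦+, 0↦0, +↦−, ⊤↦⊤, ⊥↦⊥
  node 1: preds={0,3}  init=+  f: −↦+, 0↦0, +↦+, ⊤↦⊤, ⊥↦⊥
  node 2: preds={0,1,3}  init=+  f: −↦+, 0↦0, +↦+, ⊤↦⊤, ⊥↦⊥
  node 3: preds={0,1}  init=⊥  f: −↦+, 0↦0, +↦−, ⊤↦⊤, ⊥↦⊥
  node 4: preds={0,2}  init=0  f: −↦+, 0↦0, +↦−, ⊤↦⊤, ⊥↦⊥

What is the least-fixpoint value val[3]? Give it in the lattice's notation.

Worklist (8 pops):
  #1 pop 0: in=⊤ → ⊤ (was −); enqueue []
  #2 pop 1: in=⊤ → ⊤ (was +); enqueue [0]
  #3 pop 2: in=⊤ → ⊤ (was +); enqueue []
  #4 pop 3: in=⊤ → ⊤ (was ⊥); enqueue [1,2]
  #5 pop 4: in=⊤ → ⊤ (was 0); enqueue []
  #6 pop 0: in=⊤ → ⊤ (no change)
  #7 pop 1: in=⊤ → ⊤ (no change)
  #8 pop 2: in=⊤ → ⊤ (no change)

Fixpoint:
  val[0] = ⊤
  val[1] = ⊤
  val[2] = ⊤
  val[3] = ⊤
  val[4] = ⊤

⊤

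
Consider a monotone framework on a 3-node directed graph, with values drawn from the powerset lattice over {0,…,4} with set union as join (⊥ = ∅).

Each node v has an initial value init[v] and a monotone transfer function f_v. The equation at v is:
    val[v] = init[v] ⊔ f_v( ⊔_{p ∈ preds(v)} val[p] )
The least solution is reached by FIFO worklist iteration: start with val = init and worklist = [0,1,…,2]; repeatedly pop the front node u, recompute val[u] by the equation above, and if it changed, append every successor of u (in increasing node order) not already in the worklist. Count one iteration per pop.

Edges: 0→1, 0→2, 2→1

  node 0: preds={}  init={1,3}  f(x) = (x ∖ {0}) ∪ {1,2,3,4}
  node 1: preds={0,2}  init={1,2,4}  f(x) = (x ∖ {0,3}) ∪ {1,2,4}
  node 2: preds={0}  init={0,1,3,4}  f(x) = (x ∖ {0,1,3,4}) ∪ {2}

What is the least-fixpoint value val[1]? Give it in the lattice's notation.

Iteration log — 4 steps:
  step 1. node 0  ⊔preds={}  new={1,2,3,4}  old={1,3}  +wl: 
  step 2. node 1  ⊔preds={0,1,2,3,4}  new={1,2,4}  stable
  step 3. node 2  ⊔preds={1,2,3,4}  new={0,1,2,3,4}  old={0,1,3,4}  +wl: 1
  step 4. node 1  ⊔preds={0,1,2,3,4}  new={1,2,4}  stable

Least fixpoint reached:
  node 0: {1,2,3,4}
  node 1: {1,2,4}
  node 2: {0,1,2,3,4}

{1,2,4}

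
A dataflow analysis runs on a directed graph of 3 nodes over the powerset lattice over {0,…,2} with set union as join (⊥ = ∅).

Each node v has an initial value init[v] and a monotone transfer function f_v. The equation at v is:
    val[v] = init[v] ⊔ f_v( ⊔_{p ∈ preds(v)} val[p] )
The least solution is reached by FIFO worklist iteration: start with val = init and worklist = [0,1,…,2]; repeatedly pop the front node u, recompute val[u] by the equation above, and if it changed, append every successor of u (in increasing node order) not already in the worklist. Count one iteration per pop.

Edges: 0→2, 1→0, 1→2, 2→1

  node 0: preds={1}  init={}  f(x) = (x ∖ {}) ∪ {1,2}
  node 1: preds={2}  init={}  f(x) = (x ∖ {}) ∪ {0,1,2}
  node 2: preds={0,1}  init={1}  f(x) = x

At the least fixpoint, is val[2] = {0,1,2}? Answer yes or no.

Worklist (6 pops):
  #1 pop 0: in={} → {1,2} (was {}); enqueue []
  #2 pop 1: in={1} → {0,1,2} (was {}); enqueue [0]
  #3 pop 2: in={0,1,2} → {0,1,2} (was {1}); enqueue [1]
  #4 pop 0: in={0,1,2} → {0,1,2} (was {1,2}); enqueue [2]
  #5 pop 1: in={0,1,2} → {0,1,2} (no change)
  #6 pop 2: in={0,1,2} → {0,1,2} (no change)

Fixpoint:
  val[0] = {0,1,2}
  val[1] = {0,1,2}
  val[2] = {0,1,2}

yes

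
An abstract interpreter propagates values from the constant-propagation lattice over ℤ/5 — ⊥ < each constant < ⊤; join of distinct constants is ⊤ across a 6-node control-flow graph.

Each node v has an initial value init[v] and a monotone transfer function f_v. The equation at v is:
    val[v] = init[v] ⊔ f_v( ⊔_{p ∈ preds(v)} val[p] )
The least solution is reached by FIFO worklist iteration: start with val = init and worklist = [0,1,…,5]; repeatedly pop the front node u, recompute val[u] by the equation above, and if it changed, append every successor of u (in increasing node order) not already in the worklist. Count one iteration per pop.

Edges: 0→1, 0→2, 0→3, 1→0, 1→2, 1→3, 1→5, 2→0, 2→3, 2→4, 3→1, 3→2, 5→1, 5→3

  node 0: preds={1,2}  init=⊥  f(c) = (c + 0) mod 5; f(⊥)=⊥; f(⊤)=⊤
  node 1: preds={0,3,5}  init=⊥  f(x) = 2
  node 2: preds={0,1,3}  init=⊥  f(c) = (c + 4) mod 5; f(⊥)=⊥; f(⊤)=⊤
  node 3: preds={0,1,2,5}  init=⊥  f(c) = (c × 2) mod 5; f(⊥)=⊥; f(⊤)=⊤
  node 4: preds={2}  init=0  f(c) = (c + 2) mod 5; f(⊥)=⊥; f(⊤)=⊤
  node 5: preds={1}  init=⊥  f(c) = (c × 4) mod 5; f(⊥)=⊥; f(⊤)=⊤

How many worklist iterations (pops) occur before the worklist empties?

Iteration log — 12 steps:
  step 1. node 0  ⊔preds=⊥  new=⊥  stable
  step 2. node 1  ⊔preds=⊥  new=2  old=⊥  +wl: 0
  step 3. node 2  ⊔preds=2  new=1  old=⊥  +wl: 
  step 4. node 3  ⊔preds=⊤  new=⊤  old=⊥  +wl: 1,2
  step 5. node 4  ⊔preds=1  new=⊤  old=0  +wl: 
  step 6. node 5  ⊔preds=2  new=3  old=⊥  +wl: 3
  step 7. node 0  ⊔preds=⊤  new=⊤  old=⊥  +wl: 
  step 8. node 1  ⊔preds=⊤  new=2  stable
  step 9. node 2  ⊔preds=⊤  new=⊤  old=1  +wl: 0,4
  step 10. node 3  ⊔preds=⊤  new=⊤  stable
  step 11. node 0  ⊔preds=⊤  new=⊤  stable
  step 12. node 4  ⊔preds=⊤  new=⊤  stable

Least fixpoint reached:
  node 0: ⊤
  node 1: 2
  node 2: ⊤
  node 3: ⊤
  node 4: ⊤
  node 5: 3

12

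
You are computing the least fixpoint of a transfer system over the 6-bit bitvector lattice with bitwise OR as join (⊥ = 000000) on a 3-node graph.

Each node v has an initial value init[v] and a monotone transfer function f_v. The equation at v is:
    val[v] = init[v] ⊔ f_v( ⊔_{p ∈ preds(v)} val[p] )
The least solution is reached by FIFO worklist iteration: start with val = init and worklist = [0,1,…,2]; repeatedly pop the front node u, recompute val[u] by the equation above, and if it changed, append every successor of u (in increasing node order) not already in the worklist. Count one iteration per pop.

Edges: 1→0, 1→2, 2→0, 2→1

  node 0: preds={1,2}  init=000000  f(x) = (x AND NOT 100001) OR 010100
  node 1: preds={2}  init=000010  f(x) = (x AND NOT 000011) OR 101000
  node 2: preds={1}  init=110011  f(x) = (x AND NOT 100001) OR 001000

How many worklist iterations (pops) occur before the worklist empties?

Trace (5 dequeues):
  [1] u=0 | in 110011 | out 010110 | prev 000000 | push {}
  [2] u=1 | in 110011 | out 111010 | prev 000010 | push {0}
  [3] u=2 | in 111010 | out 111011 | prev 110011 | push {1}
  [4] u=0 | in 111011 | out 011110 | prev 010110 | push {}
  [5] u=1 | in 111011 | out 111010 | ==

Converged values:
  [0] 011110
  [1] 111010
  [2] 111011

5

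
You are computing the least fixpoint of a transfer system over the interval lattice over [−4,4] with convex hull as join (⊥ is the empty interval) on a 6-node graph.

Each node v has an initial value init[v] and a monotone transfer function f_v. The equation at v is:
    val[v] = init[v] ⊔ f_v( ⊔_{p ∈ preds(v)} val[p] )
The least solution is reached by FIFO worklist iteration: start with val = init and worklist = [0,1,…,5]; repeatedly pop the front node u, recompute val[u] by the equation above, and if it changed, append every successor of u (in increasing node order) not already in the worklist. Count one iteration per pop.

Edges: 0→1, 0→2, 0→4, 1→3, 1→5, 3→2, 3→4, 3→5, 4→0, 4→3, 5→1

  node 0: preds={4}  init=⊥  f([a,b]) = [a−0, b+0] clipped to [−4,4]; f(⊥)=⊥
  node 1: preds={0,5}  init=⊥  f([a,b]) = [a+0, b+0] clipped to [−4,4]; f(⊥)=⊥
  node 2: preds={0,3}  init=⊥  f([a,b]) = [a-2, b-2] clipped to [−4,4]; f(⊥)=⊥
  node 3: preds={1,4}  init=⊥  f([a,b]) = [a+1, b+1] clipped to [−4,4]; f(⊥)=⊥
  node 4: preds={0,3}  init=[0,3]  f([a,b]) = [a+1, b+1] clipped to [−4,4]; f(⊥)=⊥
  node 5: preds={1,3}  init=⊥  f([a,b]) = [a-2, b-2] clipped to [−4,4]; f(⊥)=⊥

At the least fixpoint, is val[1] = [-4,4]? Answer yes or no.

yes

Iteration log — 26 steps:
  step 1. node 0  ⊔preds=[0,3]  new=[0,3]  old=⊥  +wl: 
  step 2. node 1  ⊔preds=[0,3]  new=[0,3]  old=⊥  +wl: 
  step 3. node 2  ⊔preds=[0,3]  new=[-2,1]  old=⊥  +wl: 
  step 4. node 3  ⊔preds=[0,3]  new=[1,4]  old=⊥  +wl: 2
  step 5. node 4  ⊔preds=[0,4]  new=[0,4]  old=[0,3]  +wl: 0,3
  step 6. node 5  ⊔preds=[0,4]  new=[-2,2]  old=⊥  +wl: 1
  step 7. node 2  ⊔preds=[0,4]  new=[-2,2]  old=[-2,1]  +wl: 
  step 8. node 0  ⊔preds=[0,4]  new=[0,4]  old=[0,3]  +wl: 2,4
  step 9. node 3  ⊔preds=[0,4]  new=[1,4]  stable
  step 10. node 1  ⊔preds=[-2,4]  new=[-2,4]  old=[0,3]  +wl: 3,5
  step 11. node 2  ⊔preds=[0,4]  new=[-2,2]  stable
  step 12. node 4  ⊔preds=[0,4]  new=[0,4]  stable
  step 13. node 3  ⊔preds=[-2,4]  new=[-1,4]  old=[1,4]  +wl: 2,4
  step 14. node 5  ⊔preds=[-2,4]  new=[-4,2]  old=[-2,2]  +wl: 1
  step 15. node 2  ⊔preds=[-1,4]  new=[-3,2]  old=[-2,2]  +wl: 
  step 16. node 4  ⊔preds=[-1,4]  new=[0,4]  stable
  step 17. node 1  ⊔preds=[-4,4]  new=[-4,4]  old=[-2,4]  +wl: 3,5
  step 18. node 3  ⊔preds=[-4,4]  new=[-3,4]  old=[-1,4]  +wl: 2,4
  step 19. node 5  ⊔preds=[-4,4]  new=[-4,2]  stable
  step 20. node 2  ⊔preds=[-3,4]  new=[-4,2]  old=[-3,2]  +wl: 
  step 21. node 4  ⊔preds=[-3,4]  new=[-2,4]  old=[0,4]  +wl: 0,3
  step 22. node 0  ⊔preds=[-2,4]  new=[-2,4]  old=[0,4]  +wl: 1,2,4
  step 23. node 3  ⊔preds=[-4,4]  new=[-3,4]  stable
  step 24. node 1  ⊔preds=[-4,4]  new=[-4,4]  stable
  step 25. node 2  ⊔preds=[-3,4]  new=[-4,2]  stable
  step 26. node 4  ⊔preds=[-3,4]  new=[-2,4]  stable

Least fixpoint reached:
  node 0: [-2,4]
  node 1: [-4,4]
  node 2: [-4,2]
  node 3: [-3,4]
  node 4: [-2,4]
  node 5: [-4,2]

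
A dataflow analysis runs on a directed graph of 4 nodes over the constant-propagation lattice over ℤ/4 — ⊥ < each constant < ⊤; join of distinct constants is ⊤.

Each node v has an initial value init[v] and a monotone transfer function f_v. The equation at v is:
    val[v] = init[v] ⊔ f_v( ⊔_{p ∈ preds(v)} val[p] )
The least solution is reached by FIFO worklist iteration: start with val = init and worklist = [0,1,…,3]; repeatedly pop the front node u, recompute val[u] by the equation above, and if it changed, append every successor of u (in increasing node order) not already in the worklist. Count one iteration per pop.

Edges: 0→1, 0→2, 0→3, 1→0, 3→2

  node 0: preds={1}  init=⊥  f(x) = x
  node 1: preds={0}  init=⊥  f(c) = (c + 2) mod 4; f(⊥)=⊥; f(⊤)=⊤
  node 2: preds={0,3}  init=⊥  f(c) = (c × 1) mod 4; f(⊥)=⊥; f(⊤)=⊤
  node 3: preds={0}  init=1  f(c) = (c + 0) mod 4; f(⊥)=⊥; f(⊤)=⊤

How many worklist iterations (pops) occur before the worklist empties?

Iteration log — 4 steps:
  step 1. node 0  ⊔preds=⊥  new=⊥  stable
  step 2. node 1  ⊔preds=⊥  new=⊥  stable
  step 3. node 2  ⊔preds=1  new=1  old=⊥  +wl: 
  step 4. node 3  ⊔preds=⊥  new=1  stable

Least fixpoint reached:
  node 0: ⊥
  node 1: ⊥
  node 2: 1
  node 3: 1

4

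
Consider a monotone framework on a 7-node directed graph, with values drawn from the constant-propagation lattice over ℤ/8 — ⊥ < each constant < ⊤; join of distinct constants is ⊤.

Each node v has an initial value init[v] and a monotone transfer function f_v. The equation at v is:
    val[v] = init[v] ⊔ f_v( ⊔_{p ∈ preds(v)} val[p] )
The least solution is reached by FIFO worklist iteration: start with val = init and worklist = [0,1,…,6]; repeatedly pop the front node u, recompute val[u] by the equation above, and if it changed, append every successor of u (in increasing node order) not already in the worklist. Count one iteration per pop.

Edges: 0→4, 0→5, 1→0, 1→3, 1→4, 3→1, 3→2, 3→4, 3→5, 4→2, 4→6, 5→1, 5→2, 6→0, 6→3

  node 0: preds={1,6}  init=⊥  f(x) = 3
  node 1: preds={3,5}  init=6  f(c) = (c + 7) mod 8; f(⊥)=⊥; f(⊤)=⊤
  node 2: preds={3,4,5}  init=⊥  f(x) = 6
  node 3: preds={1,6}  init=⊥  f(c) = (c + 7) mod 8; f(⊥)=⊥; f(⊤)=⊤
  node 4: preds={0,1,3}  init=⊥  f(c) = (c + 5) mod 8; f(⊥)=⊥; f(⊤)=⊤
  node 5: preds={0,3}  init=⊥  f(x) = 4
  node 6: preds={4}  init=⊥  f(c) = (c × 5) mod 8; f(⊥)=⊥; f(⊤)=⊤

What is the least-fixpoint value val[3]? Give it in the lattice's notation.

⊤

Trace (15 dequeues):
  [1] u=0 | in 6 | out 3 | prev ⊥ | push {}
  [2] u=1 | in ⊥ | out 6 | ==
  [3] u=2 | in ⊥ | out 6 | prev ⊥ | push {}
  [4] u=3 | in 6 | out 5 | prev ⊥ | push {1,2}
  [5] u=4 | in ⊤ | out ⊤ | prev ⊥ | push {}
  [6] u=5 | in ⊤ | out 4 | prev ⊥ | push {}
  [7] u=6 | in ⊤ | out ⊤ | prev ⊥ | push {0,3}
  [8] u=1 | in ⊤ | out ⊤ | prev 6 | push {4}
  [9] u=2 | in ⊤ | out 6 | ==
  [10] u=0 | in ⊤ | out 3 | ==
  [11] u=3 | in ⊤ | out ⊤ | prev 5 | push {1,2,5}
  [12] u=4 | in ⊤ | out ⊤ | ==
  [13] u=1 | in ⊤ | out ⊤ | ==
  [14] u=2 | in ⊤ | out 6 | ==
  [15] u=5 | in ⊤ | out 4 | ==

Converged values:
  [0] 3
  [1] ⊤
  [2] 6
  [3] ⊤
  [4] ⊤
  [5] 4
  [6] ⊤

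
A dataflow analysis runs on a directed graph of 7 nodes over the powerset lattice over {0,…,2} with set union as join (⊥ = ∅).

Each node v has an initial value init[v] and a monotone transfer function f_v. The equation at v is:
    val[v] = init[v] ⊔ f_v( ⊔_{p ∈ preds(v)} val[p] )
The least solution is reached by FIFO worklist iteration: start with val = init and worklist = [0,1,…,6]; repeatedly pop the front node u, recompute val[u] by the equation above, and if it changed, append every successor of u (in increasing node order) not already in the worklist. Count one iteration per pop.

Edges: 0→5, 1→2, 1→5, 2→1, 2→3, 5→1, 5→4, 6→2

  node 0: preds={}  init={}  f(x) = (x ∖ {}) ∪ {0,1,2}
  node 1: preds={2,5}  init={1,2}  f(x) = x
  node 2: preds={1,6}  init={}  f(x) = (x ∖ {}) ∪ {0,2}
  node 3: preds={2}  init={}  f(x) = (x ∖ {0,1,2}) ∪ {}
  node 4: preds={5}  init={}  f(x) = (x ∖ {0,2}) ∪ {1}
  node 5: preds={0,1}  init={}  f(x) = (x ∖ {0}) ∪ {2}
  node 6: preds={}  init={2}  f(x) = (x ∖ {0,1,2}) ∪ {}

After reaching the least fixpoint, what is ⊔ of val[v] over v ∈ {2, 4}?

{0,1,2}

Iteration log — 11 steps:
  step 1. node 0  ⊔preds={}  new={0,1,2}  old={}  +wl: 
  step 2. node 1  ⊔preds={}  new={1,2}  stable
  step 3. node 2  ⊔preds={1,2}  new={0,1,2}  old={}  +wl: 1
  step 4. node 3  ⊔preds={0,1,2}  new={}  stable
  step 5. node 4  ⊔preds={}  new={1}  old={}  +wl: 
  step 6. node 5  ⊔preds={0,1,2}  new={1,2}  old={}  +wl: 4
  step 7. node 6  ⊔preds={}  new={2}  stable
  step 8. node 1  ⊔preds={0,1,2}  new={0,1,2}  old={1,2}  +wl: 2,5
  step 9. node 4  ⊔preds={1,2}  new={1}  stable
  step 10. node 2  ⊔preds={0,1,2}  new={0,1,2}  stable
  step 11. node 5  ⊔preds={0,1,2}  new={1,2}  stable

Least fixpoint reached:
  node 0: {0,1,2}
  node 1: {0,1,2}
  node 2: {0,1,2}
  node 3: {}
  node 4: {1}
  node 5: {1,2}
  node 6: {2}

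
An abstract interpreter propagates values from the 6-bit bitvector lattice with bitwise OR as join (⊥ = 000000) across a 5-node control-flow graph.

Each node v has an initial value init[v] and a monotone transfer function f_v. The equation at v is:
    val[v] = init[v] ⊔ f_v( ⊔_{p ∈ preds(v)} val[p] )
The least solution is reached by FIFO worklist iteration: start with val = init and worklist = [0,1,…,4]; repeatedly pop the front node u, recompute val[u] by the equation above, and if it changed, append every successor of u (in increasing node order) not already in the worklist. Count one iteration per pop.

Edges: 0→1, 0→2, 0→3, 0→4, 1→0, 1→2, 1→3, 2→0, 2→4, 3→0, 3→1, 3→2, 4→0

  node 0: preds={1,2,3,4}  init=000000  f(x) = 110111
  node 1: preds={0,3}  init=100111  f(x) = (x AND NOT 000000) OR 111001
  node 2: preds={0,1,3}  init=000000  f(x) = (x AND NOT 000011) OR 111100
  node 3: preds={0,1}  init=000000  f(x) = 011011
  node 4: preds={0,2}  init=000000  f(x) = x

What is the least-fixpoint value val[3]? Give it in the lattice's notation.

Iteration log — 8 steps:
  step 1. node 0  ⊔preds=100111  new=110111  old=000000  +wl: 
  step 2. node 1  ⊔preds=110111  new=111111  old=100111  +wl: 0
  step 3. node 2  ⊔preds=111111  new=111100  old=000000  +wl: 
  step 4. node 3  ⊔preds=111111  new=011011  old=000000  +wl: 1,2
  step 5. node 4  ⊔preds=111111  new=111111  old=000000  +wl: 
  step 6. node 0  ⊔preds=111111  new=110111  stable
  step 7. node 1  ⊔preds=111111  new=111111  stable
  step 8. node 2  ⊔preds=111111  new=111100  stable

Least fixpoint reached:
  node 0: 110111
  node 1: 111111
  node 2: 111100
  node 3: 011011
  node 4: 111111

011011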